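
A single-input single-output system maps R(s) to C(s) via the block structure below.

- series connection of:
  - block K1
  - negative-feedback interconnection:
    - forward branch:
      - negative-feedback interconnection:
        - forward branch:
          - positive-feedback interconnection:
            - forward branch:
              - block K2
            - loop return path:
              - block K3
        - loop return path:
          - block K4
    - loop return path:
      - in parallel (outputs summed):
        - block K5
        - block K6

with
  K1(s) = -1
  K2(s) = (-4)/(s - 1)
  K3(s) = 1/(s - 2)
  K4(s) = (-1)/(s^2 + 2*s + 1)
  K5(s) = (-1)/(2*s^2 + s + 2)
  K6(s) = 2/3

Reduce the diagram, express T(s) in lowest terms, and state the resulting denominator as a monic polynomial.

The answer is s^6 - 19*s^5/6 + s^4/6 + 119*s^3/6 + 89*s^2/6 + 50*s/3 - 2/3.

Reasoning:
(1) feedback reduction of K2, K3, giving (8 - 4*s)/(s^2 - 3*s + 6)
(2) collapse the loop ([K2/(1-K2*K3)] forward, K4 return), giving (-4*s^3 + 12*s + 8)/(s^4 - s^3 + s^2 + 13*s - 2)
(3) combine K5, K6 in parallel, giving (4*s^2 + 2*s + 1)/(6*s^2 + 3*s + 6)
(4) feedback reduction of [[K2/(1-K2*K3)]/(1+[K2/(1-K2*K3)]*K4)], (K5+K6), giving (-24*s^5 - 12*s^4 + 48*s^3 + 84*s^2 + 96*s + 48)/(6*s^6 - 19*s^5 + s^4 + 119*s^3 + 89*s^2 + 100*s - 4)
(5) multiply K1, [[[K2/(1-K2*K3)]/(1+[K2/(1-K2*K3)]*K4)]/(1+[[K2/(1-K2*K3)]/(1+[K2/(1-K2*K3)]*K4)]*(K5+K6))] (series), giving (24*s^5 + 12*s^4 - 48*s^3 - 84*s^2 - 96*s - 48)/(6*s^6 - 19*s^5 + s^4 + 119*s^3 + 89*s^2 + 100*s - 4)
Step 5 gives the fully reduced T(s), with no common factor left to cancel. The denominator's leading coefficient is 6, so divide each of its coefficients by 6 to get the monic form.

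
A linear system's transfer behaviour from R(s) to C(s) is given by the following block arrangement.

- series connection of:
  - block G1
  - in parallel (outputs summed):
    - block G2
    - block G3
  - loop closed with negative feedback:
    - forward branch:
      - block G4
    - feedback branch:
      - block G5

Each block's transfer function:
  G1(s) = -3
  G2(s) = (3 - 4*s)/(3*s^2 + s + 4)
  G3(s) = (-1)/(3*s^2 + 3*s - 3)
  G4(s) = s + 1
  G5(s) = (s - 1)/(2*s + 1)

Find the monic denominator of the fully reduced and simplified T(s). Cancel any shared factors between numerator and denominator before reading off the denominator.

(1) sum the parallel branches G2, G3 = (-12*s^3 - 6*s^2 + 20*s - 13)/(9*s^4 + 12*s^3 + 6*s^2 + 9*s - 12)
(2) reduce the feedback loop with forward G4 and return G5 = (2*s^2 + 3*s + 1)/(s^2 + 2*s)
(3) combine G1, (G2+G3), [G4/(1+G4*G5)] in series = (24*s^5 + 48*s^4 - 10*s^3 - 28*s^2 + 19*s + 13)/(3*s^6 + 10*s^5 + 10*s^4 + 7*s^3 + 2*s^2 - 8*s)
T(s) is the step-3 result (common factors already cancelled). Leading coefficient of the denominator: 3. Divide through by 3 for the monic polynomial.

Therefore the answer is s^6 + 10*s^5/3 + 10*s^4/3 + 7*s^3/3 + 2*s^2/3 - 8*s/3.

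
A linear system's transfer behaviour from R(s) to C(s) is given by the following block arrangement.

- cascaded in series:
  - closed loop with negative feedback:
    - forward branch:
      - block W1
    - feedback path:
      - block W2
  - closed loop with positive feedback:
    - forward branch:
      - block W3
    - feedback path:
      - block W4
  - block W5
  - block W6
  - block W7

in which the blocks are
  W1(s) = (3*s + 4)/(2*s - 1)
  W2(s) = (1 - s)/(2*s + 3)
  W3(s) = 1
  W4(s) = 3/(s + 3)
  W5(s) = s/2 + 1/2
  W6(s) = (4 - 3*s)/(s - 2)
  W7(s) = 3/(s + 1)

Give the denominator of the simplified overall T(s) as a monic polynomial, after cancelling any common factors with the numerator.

[1] reduce the feedback loop with forward W1 and return W2, giving (6*s^2 + 17*s + 12)/(s^2 + 3*s + 1)
[2] reduce the feedback loop with forward W3 and return W4, giving (s + 3)/s
[3] reduce the series chain [W1/(1+W1*W2)], [W3/(1-W3*W4)], W5, W6, W7, giving (-54*s^4 - 243*s^3 - 147*s^2 + 432*s + 432)/(2*s^4 + 2*s^3 - 10*s^2 - 4*s)
The result of step 3 is T(s) in lowest terms. Its denominator has leading coefficient 2; dividing the denominator through by 2 makes it monic.

Answer: s^4 + s^3 - 5*s^2 - 2*s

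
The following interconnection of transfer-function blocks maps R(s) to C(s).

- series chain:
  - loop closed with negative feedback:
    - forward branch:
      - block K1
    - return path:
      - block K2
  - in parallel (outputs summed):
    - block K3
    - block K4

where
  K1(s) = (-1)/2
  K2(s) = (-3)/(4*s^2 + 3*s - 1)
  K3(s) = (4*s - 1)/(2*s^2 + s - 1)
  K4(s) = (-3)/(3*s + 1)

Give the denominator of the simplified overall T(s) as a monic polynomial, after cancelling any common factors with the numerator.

1. reduce the feedback loop with forward K1 and return K2; result (-4*s^2 - 3*s + 1)/(8*s^2 + 6*s + 1)
2. sum the parallel branches K3, K4; result (6*s^2 - 2*s + 2)/(6*s^3 + 5*s^2 - 2*s - 1)
3. multiply [K1/(1+K1*K2)], (K3+K4) (series); result (-24*s^3 + 14*s^2 - 10*s + 2)/(48*s^4 + 28*s^3 - 8*s^2 - 7*s - 1)
No further cancellation is possible in the step-3 result, so that is T(s). Its denominator becomes monic after dividing by the leading coefficient 48.

Therefore the answer is s^4 + 7*s^3/12 - s^2/6 - 7*s/48 - 1/48.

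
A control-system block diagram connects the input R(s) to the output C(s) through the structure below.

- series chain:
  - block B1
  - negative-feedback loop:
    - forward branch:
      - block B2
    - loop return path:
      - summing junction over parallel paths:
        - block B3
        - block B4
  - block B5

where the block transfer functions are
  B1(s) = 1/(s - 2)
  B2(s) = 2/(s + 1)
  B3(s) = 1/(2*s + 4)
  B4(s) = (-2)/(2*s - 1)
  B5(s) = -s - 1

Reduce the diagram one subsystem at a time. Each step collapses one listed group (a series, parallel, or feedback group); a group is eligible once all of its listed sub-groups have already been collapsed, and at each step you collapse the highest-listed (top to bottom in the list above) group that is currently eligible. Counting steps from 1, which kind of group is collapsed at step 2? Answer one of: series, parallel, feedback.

Reducing step by step:

Step 1: sum the parallel branches B3, B4
Step 2: collapse the loop (B2 forward, (B3+B4) return)
Step 3: series reduction of B1, [B2/(1+B2*(B3+B4))], B5
Step 2: feedback.

Answer: feedback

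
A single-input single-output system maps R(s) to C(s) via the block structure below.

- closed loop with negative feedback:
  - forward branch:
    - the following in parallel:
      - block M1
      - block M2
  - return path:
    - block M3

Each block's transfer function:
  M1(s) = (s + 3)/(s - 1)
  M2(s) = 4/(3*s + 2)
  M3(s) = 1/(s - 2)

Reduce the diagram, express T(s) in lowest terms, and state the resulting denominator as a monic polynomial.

The answer is s^3 - 4*s^2/3 + 5*s + 2.

Reasoning:
(1) add M1, M2 (parallel): (3*s^2 + 15*s + 2)/(3*s^2 - s - 2)
(2) feedback reduction of (M1+M2), M3: (3*s^3 + 9*s^2 - 28*s - 4)/(3*s^3 - 4*s^2 + 15*s + 6)
That last expression is T(s), already simplified. Scaling its denominator by 1/3 (the reciprocal of the leading coefficient) yields the monic denominator.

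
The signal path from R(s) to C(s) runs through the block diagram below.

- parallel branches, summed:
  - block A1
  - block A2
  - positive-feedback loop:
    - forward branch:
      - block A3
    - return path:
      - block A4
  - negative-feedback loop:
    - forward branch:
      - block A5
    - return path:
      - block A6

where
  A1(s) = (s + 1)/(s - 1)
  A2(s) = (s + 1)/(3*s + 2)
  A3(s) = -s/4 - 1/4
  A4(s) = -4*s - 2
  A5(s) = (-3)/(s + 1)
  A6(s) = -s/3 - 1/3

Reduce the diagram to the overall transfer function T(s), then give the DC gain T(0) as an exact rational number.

Answer: -5/2

Working:
[1] collapse the loop (A3 forward, A4 return): (s + 1)/(4*s^2 + 6*s - 2)
[2] close the feedback loop around A5, A6: (-3)/(2*s + 2)
[3] sum the parallel branches A1, A2, [A3/(1-A3*A4)], [A5/(1+A5*A6)]: (16*s^5 + 45*s^4 + 54*s^3 + 51*s^2 + 4*s - 10)/(12*s^5 + 26*s^4 - 6*s^3 - 30*s^2 - 6*s + 4)
That last expression is T(s); at s = 0 only the constant terms survive, so T(0) = -10/4 = -5/2.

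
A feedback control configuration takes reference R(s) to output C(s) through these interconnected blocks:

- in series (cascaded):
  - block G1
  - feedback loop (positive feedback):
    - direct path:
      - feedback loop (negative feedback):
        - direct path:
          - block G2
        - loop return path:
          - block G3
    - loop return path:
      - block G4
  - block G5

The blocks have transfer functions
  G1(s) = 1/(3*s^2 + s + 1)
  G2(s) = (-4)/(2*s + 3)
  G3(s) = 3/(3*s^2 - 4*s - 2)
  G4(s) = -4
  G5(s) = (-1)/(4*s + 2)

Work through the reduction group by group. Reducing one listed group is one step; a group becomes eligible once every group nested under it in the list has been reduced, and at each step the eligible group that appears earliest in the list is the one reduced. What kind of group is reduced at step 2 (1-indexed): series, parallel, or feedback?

The answer is feedback.

Reasoning:
[1] close the feedback loop around G2, G3
[2] close the feedback loop around [G2/(1+G2*G3)], G4
[3] combine G1, [[G2/(1+G2*G3)]/(1-[G2/(1+G2*G3)]*G4)], G5 in series
At step 2 the group reduced is feedback.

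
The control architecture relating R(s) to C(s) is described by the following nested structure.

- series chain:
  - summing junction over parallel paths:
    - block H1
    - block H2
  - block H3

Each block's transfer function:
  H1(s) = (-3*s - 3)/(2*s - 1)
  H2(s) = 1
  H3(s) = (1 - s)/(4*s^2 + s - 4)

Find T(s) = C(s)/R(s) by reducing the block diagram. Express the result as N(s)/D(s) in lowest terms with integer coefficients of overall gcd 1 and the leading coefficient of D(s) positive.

Step 1. add H1, H2 (parallel): (-s - 4)/(2*s - 1)
Step 2. reduce the series chain (H1+H2), H3, which is the overall transfer function T(s) = C(s)/R(s) in lowest terms

Hence the answer: (s^2 + 3*s - 4)/(8*s^3 - 2*s^2 - 9*s + 4)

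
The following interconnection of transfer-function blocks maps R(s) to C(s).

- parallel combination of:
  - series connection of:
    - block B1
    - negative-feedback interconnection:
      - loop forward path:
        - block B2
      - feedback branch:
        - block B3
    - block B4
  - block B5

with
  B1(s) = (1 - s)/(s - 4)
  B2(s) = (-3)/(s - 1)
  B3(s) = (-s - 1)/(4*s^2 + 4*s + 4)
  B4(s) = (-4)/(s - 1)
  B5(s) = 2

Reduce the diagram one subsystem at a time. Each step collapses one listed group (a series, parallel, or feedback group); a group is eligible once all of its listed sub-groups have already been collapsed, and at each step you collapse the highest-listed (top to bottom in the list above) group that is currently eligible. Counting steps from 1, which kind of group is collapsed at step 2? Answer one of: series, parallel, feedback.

Step 1 - apply the feedback formula to B2, B3
Step 2 - multiply B1, [B2/(1+B2*B3)], B4 (series)
Step 3 - sum the parallel branches (B1*[B2/(1+B2*B3)]*B4), B5
At step 2 the group reduced is series.

Therefore the answer is series.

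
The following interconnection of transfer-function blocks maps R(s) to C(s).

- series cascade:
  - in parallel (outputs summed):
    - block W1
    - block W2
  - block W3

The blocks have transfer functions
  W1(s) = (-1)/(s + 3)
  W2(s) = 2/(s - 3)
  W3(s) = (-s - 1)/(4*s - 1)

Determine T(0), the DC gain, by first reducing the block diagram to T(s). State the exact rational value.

[1] reduce the parallel group W1, W2 gives (s + 9)/(s^2 - 9)
[2] combine (W1+W2), W3 in series gives (-s^2 - 10*s - 9)/(4*s^3 - s^2 - 36*s + 9)
The step-2 result is T(s). Setting s = 0: T(0) = -9/9 = -1.

Hence the answer: -1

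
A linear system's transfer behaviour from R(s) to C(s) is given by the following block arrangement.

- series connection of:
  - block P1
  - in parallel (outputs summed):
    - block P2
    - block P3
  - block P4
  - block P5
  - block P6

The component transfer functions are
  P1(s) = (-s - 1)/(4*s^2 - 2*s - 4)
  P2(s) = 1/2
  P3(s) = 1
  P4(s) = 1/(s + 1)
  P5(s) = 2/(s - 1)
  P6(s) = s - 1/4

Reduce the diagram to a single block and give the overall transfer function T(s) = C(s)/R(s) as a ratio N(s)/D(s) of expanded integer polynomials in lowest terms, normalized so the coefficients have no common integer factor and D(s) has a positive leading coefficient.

Step 1. combine P2, P3 in parallel = 3/2
Step 2. cascade P1, (P2+P3), P4, P5, P6: this yields T(s), and no further normalization is needed

Hence the answer: (3 - 12*s)/(16*s^3 - 24*s^2 - 8*s + 16)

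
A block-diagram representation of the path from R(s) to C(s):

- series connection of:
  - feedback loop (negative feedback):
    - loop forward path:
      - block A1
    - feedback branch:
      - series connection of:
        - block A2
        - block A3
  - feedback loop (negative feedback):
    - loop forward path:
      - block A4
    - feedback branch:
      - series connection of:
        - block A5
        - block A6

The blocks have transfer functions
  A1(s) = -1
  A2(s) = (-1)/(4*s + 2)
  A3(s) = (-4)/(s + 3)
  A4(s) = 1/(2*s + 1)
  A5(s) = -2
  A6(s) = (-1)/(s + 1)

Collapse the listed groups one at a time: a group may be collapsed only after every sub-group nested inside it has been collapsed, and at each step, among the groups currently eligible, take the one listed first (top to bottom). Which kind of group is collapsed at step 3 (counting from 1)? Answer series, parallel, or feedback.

Reducing step by step:

1. reduce the series chain A2, A3
2. close the feedback loop around A1, (A2*A3)
3. series reduction of A5, A6
4. feedback reduction of A4, (A5*A6)
5. multiply [A1/(1+A1*(A2*A3))], [A4/(1+A4*(A5*A6))] (series)
Step 3: series.

Answer: series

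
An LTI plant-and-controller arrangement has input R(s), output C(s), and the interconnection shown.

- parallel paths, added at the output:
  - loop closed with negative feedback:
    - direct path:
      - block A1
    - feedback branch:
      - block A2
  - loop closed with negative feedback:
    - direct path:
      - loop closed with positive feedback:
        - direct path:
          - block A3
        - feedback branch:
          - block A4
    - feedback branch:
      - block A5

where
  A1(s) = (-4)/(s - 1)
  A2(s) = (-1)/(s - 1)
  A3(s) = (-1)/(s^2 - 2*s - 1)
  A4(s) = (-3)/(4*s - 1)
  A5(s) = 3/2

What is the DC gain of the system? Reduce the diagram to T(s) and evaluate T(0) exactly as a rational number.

Reducing step by step:

Step 1 - close the feedback loop around A1, A2 = (4 - 4*s)/(s^2 - 2*s + 5)
Step 2 - collapse the loop (A3 forward, A4 return) = (1 - 4*s)/(4*s^3 - 9*s^2 - 2*s - 2)
Step 3 - close the feedback loop around [A3/(1-A3*A4)], A5 = (2 - 8*s)/(8*s^3 - 18*s^2 - 16*s - 1)
Step 4 - parallel reduction of [A1/(1+A1*A2)], [[A3/(1-A3*A4)]/(1+[A3/(1-A3*A4)]*A5)] = (-32*s^4 + 96*s^3 + 10*s^2 - 104*s + 6)/(8*s^5 - 34*s^4 + 60*s^3 - 59*s^2 - 78*s - 5)
Step 4 gives the overall T(s). Then T(0) = 6/(-5) = -6/5.

Answer: -6/5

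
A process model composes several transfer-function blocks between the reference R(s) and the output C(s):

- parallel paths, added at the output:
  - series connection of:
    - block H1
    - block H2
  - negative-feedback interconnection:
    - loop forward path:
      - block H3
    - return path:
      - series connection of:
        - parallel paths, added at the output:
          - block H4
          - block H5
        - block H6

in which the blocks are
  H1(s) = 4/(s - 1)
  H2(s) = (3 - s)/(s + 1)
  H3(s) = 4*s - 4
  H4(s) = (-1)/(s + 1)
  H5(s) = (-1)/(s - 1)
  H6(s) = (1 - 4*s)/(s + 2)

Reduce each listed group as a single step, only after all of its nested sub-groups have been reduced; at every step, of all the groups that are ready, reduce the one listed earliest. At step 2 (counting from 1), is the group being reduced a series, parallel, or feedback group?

(1) multiply H1, H2 (series)
(2) reduce the parallel group H4, H5
(3) multiply (H4+H5), H6 (series)
(4) reduce the feedback loop with forward H3 and return ((H4+H5)*H6)
(5) reduce the parallel group (H1*H2), [H3/(1+H3*((H4+H5)*H6))]
Step 2 collapses a parallel group.

Hence the answer: parallel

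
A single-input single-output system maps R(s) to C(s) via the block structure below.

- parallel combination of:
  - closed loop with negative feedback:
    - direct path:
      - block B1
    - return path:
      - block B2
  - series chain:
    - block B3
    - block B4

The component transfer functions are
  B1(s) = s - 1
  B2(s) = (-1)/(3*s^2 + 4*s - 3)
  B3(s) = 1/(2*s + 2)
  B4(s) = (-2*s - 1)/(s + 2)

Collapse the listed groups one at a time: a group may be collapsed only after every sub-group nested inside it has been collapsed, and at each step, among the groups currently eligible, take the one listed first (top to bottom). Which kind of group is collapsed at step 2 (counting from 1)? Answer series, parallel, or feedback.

Step 1: collapse the loop (B1 forward, B2 return)
Step 2: combine B3, B4 in series
Step 3: sum the parallel branches [B1/(1+B1*B2)], (B3*B4)
At step 2 the group reduced is series.

Answer: series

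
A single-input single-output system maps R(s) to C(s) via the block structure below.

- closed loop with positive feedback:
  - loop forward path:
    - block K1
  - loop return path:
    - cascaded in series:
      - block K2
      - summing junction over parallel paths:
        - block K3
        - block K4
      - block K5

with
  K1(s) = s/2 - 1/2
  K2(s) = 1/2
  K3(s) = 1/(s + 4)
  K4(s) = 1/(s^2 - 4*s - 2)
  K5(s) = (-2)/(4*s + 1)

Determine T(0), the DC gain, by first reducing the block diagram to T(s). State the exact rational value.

Step 1: reduce the parallel group K3, K4 = (s^2 - 3*s + 2)/(s^3 - 18*s - 8)
Step 2: reduce the series chain K2, (K3+K4), K5 = (-s^2 + 3*s - 2)/(4*s^4 + s^3 - 72*s^2 - 50*s - 8)
Step 3: apply the feedback formula to K1, (K2*(K3+K4)*K5) = (4*s^5 - 3*s^4 - 73*s^3 + 22*s^2 + 42*s + 8)/(8*s^4 + 3*s^3 - 148*s^2 - 95*s - 18)
Evaluating the step-3 result (the overall T(s)) at s = 0 gives T(0) = 8/(-18) = -4/9.

Answer: -4/9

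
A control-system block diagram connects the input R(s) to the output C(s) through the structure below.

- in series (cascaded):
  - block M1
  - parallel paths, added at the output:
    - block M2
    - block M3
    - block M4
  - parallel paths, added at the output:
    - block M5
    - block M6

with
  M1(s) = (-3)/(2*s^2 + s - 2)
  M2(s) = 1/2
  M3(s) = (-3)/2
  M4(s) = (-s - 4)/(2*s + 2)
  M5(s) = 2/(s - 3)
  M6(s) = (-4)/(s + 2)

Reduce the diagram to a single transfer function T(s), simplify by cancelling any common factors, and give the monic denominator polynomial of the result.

Answer: s^4 - 3*s^3/2 - 5*s^2 + s/2 + 3

Working:
Step 1 - parallel reduction of M2, M3, M4; result (-3*s - 6)/(2*s + 2)
Step 2 - parallel reduction of M5, M6; result (16 - 2*s)/(s^2 - s - 6)
Step 3 - multiply M1, (M2+M3+M4), (M5+M6) (series); result (72 - 9*s)/(2*s^4 - 3*s^3 - 10*s^2 + s + 6)
T(s) is the step-3 result (common factors already cancelled). Leading coefficient of the denominator: 2. Divide through by 2 for the monic polynomial.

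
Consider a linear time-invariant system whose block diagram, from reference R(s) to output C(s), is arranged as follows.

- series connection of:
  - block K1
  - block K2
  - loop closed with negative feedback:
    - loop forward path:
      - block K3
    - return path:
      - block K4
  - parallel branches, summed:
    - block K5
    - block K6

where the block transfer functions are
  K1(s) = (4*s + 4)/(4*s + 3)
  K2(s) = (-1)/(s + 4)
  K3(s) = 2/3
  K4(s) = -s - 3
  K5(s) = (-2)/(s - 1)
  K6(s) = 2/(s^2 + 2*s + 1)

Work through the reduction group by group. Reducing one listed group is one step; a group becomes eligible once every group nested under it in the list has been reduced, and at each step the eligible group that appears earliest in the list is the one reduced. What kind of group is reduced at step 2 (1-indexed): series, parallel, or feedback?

Reducing step by step:

1. collapse the loop (K3 forward, K4 return)
2. sum the parallel branches K5, K6
3. series reduction of K1, K2, [K3/(1+K3*K4)], (K5+K6)
Step 2: parallel.

Answer: parallel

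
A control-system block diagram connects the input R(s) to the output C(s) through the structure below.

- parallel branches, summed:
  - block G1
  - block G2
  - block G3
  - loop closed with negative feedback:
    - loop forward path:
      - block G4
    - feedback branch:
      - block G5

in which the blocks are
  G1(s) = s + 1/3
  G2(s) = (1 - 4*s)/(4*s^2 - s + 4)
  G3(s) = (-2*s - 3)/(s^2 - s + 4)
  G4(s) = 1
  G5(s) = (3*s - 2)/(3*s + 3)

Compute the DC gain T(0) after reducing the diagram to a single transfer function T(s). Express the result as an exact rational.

(1) reduce the feedback loop with forward G4 and return G5, giving (3*s + 3)/(6*s + 1)
(2) combine G1, G2, G3, [G4/(1+G4*G5)] in parallel, giving (72*s^6 - 18*s^5 + 112*s^4 + 58*s^3 - 57*s^2 - 2*s + 136)/(72*s^5 - 78*s^4 + 363*s^3 - 81*s^2 + 264*s + 48)
Evaluating the step-2 result (the overall T(s)) at s = 0 gives T(0) = 136/48 = 17/6.

Final answer: 17/6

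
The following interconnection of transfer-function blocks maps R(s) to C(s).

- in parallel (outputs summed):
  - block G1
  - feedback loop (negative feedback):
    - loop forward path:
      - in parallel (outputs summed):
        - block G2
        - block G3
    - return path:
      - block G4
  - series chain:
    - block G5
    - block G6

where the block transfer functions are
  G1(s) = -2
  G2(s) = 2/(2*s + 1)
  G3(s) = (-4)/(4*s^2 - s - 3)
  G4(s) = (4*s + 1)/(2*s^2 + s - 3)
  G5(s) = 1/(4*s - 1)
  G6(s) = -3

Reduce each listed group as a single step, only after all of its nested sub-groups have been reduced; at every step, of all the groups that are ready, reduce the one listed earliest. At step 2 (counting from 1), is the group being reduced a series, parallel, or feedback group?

Answer: feedback

Working:
(1) combine G2, G3 in parallel
(2) reduce the feedback loop with forward (G2+G3) and return G4
(3) cascade G5, G6
(4) parallel reduction of G1, [(G2+G3)/(1+(G2+G3)*G4)], (G5*G6)
So the answer for step 2 is feedback.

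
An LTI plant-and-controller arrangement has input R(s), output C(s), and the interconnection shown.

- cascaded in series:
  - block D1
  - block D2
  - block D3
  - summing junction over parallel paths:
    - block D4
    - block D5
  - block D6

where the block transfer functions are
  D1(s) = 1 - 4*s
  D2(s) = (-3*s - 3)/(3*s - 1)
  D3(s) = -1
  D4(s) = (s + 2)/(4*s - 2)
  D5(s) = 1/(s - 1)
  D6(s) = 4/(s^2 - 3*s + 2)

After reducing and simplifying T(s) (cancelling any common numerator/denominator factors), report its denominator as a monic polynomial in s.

The answer is s^5 - 29*s^4/6 + 17*s^3/2 - 41*s^2/6 + 5*s/2 - 1/3.

Reasoning:
Step 1: reduce the parallel group D4, D5 gives (s^2 + 5*s - 4)/(4*s^2 - 6*s + 2)
Step 2: series reduction of D1, D2, D3, (D4+D5), D6 gives (-24*s^4 - 138*s^3 + 12*s^2 + 102*s - 24)/(6*s^5 - 29*s^4 + 51*s^3 - 41*s^2 + 15*s - 2)
The result of step 2 is T(s) in lowest terms. Its denominator has leading coefficient 6; dividing the denominator through by 6 makes it monic.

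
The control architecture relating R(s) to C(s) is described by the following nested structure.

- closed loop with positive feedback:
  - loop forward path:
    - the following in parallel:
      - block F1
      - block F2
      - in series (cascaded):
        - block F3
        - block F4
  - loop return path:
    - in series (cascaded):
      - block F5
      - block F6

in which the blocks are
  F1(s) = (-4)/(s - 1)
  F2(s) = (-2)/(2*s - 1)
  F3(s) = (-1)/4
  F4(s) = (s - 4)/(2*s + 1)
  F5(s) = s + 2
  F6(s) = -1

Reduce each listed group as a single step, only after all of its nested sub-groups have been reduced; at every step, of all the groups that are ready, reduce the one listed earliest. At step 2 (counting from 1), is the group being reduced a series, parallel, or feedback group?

Step 1 - combine F3, F4 in series
Step 2 - parallel reduction of F1, F2, (F3*F4)
Step 3 - reduce the series chain F5, F6
Step 4 - collapse the loop ((F1+F2+(F3*F4)) forward, (F5*F6) return)
So the answer for step 2 is parallel.

Final answer: parallel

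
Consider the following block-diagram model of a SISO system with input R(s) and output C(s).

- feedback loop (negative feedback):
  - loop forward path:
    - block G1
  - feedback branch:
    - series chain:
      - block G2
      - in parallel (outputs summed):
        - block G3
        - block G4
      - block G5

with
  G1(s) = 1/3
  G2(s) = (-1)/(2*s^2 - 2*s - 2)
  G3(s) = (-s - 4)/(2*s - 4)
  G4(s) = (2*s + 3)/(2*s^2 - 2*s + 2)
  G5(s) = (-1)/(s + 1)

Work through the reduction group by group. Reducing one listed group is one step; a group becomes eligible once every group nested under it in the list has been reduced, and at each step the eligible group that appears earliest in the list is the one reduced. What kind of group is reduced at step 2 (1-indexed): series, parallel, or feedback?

(1) combine G3, G4 in parallel
(2) series reduction of G2, (G3+G4), G5
(3) apply the feedback formula to G1, (G2*(G3+G4)*G5)
Step 2: series.

Therefore the answer is series.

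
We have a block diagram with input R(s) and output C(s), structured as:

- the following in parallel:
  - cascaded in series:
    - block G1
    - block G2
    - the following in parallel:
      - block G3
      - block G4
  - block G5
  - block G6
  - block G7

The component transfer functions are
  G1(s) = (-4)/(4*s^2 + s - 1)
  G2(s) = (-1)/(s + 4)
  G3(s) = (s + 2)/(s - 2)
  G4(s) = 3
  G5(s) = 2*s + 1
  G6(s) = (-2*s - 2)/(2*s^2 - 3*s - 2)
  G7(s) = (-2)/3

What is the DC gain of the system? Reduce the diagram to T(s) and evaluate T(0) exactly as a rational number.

First reduce the diagram to T(s).

[1] add G3, G4 (parallel): (4*s - 4)/(s - 2)
[2] series reduction of G1, G2, (G3+G4): (16*s - 16)/(4*s^4 + 9*s^3 - 31*s^2 - 10*s + 8)
[3] sum the parallel branches (G1*G2*(G3+G4)), G5, G6, G7: (48*s^6 + 140*s^5 - 320*s^4 - 485*s^3 - 39*s^2 + 12*s - 16)/(24*s^5 + 66*s^4 - 159*s^3 - 153*s^2 + 18*s + 24)
DC gain: substitute s = 0 into T(s) from step 3: T(0) = -16/24 = -2/3.

Answer: -2/3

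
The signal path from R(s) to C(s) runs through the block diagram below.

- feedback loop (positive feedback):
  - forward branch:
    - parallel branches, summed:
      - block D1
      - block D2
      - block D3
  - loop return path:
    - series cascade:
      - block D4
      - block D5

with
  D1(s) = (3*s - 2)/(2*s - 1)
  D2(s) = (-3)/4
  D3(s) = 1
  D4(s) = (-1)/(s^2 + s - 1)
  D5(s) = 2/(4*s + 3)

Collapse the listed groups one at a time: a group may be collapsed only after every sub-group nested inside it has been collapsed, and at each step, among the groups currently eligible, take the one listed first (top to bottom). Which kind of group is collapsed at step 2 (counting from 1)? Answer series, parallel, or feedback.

[1] combine D1, D2, D3 in parallel
[2] multiply D4, D5 (series)
[3] collapse the loop ((D1+D2+D3) forward, (D4*D5) return)
At step 2 the group reduced is series.

Therefore the answer is series.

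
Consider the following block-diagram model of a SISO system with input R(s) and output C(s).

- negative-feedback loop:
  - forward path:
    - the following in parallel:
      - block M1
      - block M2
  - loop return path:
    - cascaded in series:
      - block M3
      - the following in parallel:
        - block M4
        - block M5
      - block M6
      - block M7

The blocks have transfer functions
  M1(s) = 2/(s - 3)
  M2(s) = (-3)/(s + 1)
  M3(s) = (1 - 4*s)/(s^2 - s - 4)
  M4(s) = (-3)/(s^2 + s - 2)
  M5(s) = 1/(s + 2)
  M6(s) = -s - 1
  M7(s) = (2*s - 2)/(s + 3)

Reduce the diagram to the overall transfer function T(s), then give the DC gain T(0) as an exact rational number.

Step 1 - add M1, M2 (parallel), giving (11 - s)/(s^2 - 2*s - 3)
Step 2 - parallel reduction of M4, M5, giving (s - 4)/(s^2 + s - 2)
Step 3 - combine M3, (M4+M5), M6, M7 in series, giving (8*s^3 - 26*s^2 - 26*s + 8)/(s^4 + 4*s^3 - 3*s^2 - 26*s - 24)
Step 4 - close the feedback loop around (M1+M2), (M3*(M4+M5)*M6*M7), giving (-s^5 + 7*s^4 + 47*s^3 - 7*s^2 - 262*s - 264)/(s^6 + 2*s^5 - 22*s^4 + 82*s^3 - 223*s^2 - 168*s + 160)
Step 4 gives the overall T(s). Then T(0) = -264/160 = -33/20.

Therefore the answer is -33/20.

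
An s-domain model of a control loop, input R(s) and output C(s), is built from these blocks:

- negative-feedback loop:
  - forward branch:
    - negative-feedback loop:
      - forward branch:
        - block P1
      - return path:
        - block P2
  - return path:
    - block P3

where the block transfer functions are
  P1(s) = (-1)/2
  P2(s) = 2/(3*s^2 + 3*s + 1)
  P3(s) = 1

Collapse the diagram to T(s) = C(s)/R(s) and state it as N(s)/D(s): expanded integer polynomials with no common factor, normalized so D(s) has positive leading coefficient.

First reduce the diagram to T(s).

Step 1 - collapse the loop (P1 forward, P2 return): (-3*s^2 - 3*s - 1)/(6*s^2 + 6*s)
Step 2 - feedback reduction of [P1/(1+P1*P2)], P3, giving the overall T(s)

Answer: (-3*s^2 - 3*s - 1)/(3*s^2 + 3*s - 1)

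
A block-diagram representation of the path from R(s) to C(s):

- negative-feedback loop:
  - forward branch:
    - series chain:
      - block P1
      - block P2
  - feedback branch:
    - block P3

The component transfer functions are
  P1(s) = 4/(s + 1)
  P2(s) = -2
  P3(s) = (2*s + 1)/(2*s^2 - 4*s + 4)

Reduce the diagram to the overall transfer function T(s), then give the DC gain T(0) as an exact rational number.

[1] cascade P1, P2 gives (-8)/(s + 1)
[2] apply the feedback formula to (P1*P2), P3 gives (-8*s^2 + 16*s - 16)/(s^3 - s^2 - 8*s - 2)
DC gain: substitute s = 0 into T(s) from step 2: T(0) = -16/(-2) = 8.

Answer: 8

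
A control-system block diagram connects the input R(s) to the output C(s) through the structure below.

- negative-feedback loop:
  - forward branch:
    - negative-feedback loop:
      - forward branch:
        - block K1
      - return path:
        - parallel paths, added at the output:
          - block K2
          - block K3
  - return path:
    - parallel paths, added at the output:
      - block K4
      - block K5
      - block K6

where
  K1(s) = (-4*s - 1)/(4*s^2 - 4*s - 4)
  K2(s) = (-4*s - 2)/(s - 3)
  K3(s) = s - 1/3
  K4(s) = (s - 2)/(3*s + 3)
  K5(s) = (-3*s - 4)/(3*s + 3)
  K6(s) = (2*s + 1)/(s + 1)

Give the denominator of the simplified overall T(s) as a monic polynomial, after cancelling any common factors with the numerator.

Reducing step by step:

Step 1 - reduce the parallel group K2, K3; result (3*s^2 - 22*s - 3)/(3*s - 9)
Step 2 - close the feedback loop around K1, (K2+K3); result (-12*s^2 + 33*s + 9)/(37*s^2 + 58*s + 39)
Step 3 - add K4, K5, K6 (parallel); result (4*s - 3)/(3*s + 3)
Step 4 - close the feedback loop around [K1/(1+K1*(K2+K3))], (K4+K5+K6); result (-12*s^3 + 21*s^2 + 42*s + 9)/(21*s^3 + 151*s^2 + 76*s + 30)
Step 4 gives the fully reduced T(s), with no common factor left to cancel. The denominator's leading coefficient is 21, so divide each of its coefficients by 21 to get the monic form.

Answer: s^3 + 151*s^2/21 + 76*s/21 + 10/7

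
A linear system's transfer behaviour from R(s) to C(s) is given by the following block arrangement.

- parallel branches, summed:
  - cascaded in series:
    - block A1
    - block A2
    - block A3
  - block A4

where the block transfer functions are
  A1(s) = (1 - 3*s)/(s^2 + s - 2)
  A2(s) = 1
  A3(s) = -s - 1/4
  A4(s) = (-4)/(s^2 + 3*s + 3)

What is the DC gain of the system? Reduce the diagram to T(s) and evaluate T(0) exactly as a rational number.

First reduce the diagram to T(s).

Step 1: series reduction of A1, A2, A3: (12*s^2 - s - 1)/(4*s^2 + 4*s - 8)
Step 2: combine (A1*A2*A3), A4 in parallel: (12*s^4 + 35*s^3 + 16*s^2 - 22*s + 29)/(4*s^4 + 16*s^3 + 16*s^2 - 12*s - 24)
DC gain: substitute s = 0 into T(s) from step 2: T(0) = 29/(-24) = -29/24.

Answer: -29/24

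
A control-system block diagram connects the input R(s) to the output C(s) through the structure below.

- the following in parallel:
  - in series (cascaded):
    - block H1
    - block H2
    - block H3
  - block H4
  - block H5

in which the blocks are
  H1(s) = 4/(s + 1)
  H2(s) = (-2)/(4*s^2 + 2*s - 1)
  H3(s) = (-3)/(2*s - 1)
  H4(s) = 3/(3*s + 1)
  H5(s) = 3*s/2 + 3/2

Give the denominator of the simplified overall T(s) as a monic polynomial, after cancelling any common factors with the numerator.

Step 1 - series reduction of H1, H2, H3: 24/(8*s^4 + 8*s^3 - 4*s^2 - 3*s + 1)
Step 2 - combine (H1*H2*H3), H4, H5 in parallel: (72*s^6 + 168*s^5 + 132*s^4 - 3*s^3 - 63*s^2 + 129*s + 57)/(48*s^5 + 64*s^4 - 8*s^3 - 26*s^2 + 2)
T(s) is the step-2 result (common factors already cancelled). Leading coefficient of the denominator: 48. Divide through by 48 for the monic polynomial.

Answer: s^5 + 4*s^4/3 - s^3/6 - 13*s^2/24 + 1/24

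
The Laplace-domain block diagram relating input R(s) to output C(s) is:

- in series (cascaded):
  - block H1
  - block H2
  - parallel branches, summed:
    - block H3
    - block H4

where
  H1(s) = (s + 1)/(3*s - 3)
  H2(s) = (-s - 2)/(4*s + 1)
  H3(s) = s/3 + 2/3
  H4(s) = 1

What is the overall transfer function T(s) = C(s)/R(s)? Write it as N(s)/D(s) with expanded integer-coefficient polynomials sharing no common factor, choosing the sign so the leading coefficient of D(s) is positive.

First reduce the diagram to T(s).

Step 1: sum the parallel branches H3, H4; result s/3 + 5/3
Step 2: cascade H1, H2, (H3+H4), which is the overall transfer function T(s) = C(s)/R(s) in lowest terms

Answer: (-s^3 - 8*s^2 - 17*s - 10)/(36*s^2 - 27*s - 9)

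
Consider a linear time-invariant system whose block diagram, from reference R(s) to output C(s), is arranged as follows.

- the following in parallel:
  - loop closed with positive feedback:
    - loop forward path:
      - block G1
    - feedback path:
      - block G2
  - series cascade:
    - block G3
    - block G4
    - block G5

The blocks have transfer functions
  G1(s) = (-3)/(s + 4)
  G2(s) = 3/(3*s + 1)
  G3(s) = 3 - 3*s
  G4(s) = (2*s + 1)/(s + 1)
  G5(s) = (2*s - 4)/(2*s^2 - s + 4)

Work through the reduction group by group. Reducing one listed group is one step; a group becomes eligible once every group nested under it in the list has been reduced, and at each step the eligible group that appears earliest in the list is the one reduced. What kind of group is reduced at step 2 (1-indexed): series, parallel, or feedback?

The answer is series.

Reasoning:
Step 1 - collapse the loop (G1 forward, G2 return)
Step 2 - multiply G3, G4, G5 (series)
Step 3 - combine [G1/(1-G1*G2)], (G3*G4*G5) in parallel
Step 2: series.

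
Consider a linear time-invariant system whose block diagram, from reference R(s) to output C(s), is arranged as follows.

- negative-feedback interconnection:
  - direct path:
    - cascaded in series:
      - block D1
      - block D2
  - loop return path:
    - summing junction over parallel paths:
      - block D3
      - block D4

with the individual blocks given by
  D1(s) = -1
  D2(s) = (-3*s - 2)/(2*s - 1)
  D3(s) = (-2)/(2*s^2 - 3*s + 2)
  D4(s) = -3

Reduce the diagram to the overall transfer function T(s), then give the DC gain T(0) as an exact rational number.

[1] combine D1, D2 in series -> (3*s + 2)/(2*s - 1)
[2] reduce the parallel group D3, D4 -> (-6*s^2 + 9*s - 8)/(2*s^2 - 3*s + 2)
[3] apply the feedback formula to (D1*D2), (D3+D4) -> (-6*s^3 + 5*s^2 - 4)/(14*s^3 - 7*s^2 - s + 18)
That last expression is T(s); at s = 0 only the constant terms survive, so T(0) = -4/18 = -2/9.

Final answer: -2/9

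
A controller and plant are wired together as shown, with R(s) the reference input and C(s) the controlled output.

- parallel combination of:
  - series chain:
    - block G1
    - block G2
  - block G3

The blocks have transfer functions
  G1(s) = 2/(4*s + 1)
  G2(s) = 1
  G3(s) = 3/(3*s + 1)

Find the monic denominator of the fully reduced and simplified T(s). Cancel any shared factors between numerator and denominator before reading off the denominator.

Step 1. combine G1, G2 in series, giving 2/(4*s + 1)
Step 2. combine (G1*G2), G3 in parallel, giving (18*s + 5)/(12*s^2 + 7*s + 1)
T(s) is the step-2 result (common factors already cancelled). Leading coefficient of the denominator: 12. Divide through by 12 for the monic polynomial.

Final answer: s^2 + 7*s/12 + 1/12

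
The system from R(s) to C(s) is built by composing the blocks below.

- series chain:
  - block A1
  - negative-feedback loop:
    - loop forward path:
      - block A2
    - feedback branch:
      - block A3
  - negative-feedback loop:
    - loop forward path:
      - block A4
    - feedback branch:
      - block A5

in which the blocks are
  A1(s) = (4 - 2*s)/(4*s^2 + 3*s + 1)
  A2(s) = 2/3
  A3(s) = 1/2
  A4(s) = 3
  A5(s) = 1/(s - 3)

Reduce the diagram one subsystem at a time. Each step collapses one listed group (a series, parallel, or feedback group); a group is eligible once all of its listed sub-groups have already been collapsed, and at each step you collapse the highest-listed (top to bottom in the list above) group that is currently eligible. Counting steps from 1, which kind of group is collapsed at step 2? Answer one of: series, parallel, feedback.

(1) reduce the feedback loop with forward A2 and return A3
(2) reduce the feedback loop with forward A4 and return A5
(3) reduce the series chain A1, [A2/(1+A2*A3)], [A4/(1+A4*A5)]
So the answer for step 2 is feedback.

Therefore the answer is feedback.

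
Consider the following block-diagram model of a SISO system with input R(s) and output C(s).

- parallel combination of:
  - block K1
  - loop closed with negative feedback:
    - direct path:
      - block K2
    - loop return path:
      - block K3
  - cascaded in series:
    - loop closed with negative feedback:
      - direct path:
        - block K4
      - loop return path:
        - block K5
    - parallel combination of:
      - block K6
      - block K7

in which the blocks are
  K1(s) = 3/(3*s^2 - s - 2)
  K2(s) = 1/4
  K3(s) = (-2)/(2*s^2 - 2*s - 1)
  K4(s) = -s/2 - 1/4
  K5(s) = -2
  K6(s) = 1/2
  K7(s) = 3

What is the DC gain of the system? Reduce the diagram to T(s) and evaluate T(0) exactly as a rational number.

Step 1 - reduce the feedback loop with forward K2 and return K3, giving (2*s^2 - 2*s - 1)/(8*s^2 - 8*s - 6)
Step 2 - feedback reduction of K4, K5, giving (-2*s - 1)/(4*s + 6)
Step 3 - sum the parallel branches K6, K7, giving 7/2
Step 4 - reduce the series chain [K4/(1+K4*K5)], (K6+K7), giving (-14*s - 7)/(8*s + 12)
Step 5 - add K1, [K2/(1+K2*K3)], ([K4/(1+K4*K5)]*(K6+K7)) (parallel), giving (-144*s^5 + 144*s^4 + 322*s^3 - 25*s^2 - 339*s - 138)/(96*s^5 + 16*s^4 - 296*s^3 - 68*s^2 + 180*s + 72)
DC gain: substitute s = 0 into T(s) from step 5: T(0) = -138/72 = -23/12.

Final answer: -23/12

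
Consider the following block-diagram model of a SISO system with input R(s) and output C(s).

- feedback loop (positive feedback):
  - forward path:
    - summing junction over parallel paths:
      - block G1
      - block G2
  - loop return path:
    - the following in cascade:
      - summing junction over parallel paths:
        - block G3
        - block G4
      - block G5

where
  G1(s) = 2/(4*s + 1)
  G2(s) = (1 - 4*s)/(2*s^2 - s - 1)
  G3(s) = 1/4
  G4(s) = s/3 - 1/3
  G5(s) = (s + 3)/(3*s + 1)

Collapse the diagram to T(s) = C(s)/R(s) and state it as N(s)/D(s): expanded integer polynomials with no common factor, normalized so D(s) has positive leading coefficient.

First reduce the diagram to T(s).

Step 1 - parallel reduction of G1, G2 = (-12*s^2 - 2*s - 1)/(8*s^3 - 2*s^2 - 5*s - 1)
Step 2 - add G3, G4 (parallel) = s/3 - 1/12
Step 3 - cascade (G3+G4), G5 = (4*s^2 + 11*s - 3)/(36*s + 12)
Step 4 - collapse the loop ((G1+G2) forward, ((G3+G4)*G5) return) - this is the overall T(s), already in the required normalized form

Answer: (-432*s^3 - 216*s^2 - 60*s - 12)/(336*s^4 + 164*s^3 - 214*s^2 - 91*s - 15)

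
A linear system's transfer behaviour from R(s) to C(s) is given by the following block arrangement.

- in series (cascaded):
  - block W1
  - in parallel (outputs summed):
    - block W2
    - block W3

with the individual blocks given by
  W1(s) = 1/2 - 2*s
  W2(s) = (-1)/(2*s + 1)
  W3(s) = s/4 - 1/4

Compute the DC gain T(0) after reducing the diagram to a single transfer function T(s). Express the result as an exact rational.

(1) reduce the parallel group W2, W3: (2*s^2 - s - 5)/(8*s + 4)
(2) series reduction of W1, (W2+W3): (-8*s^3 + 6*s^2 + 19*s - 5)/(16*s + 8)
That last expression is T(s); at s = 0 only the constant terms survive, so T(0) = -5/8.

Final answer: -5/8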